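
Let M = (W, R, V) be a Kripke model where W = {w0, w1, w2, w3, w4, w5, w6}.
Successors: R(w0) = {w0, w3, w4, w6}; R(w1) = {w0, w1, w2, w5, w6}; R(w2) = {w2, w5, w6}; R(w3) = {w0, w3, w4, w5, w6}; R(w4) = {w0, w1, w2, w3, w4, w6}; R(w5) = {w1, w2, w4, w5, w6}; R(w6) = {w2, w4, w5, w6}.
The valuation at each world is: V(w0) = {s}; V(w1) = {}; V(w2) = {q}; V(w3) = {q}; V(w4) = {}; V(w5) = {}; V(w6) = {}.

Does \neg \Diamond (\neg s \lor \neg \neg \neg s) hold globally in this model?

Recall that \Diamond ψ holds at a world iff ψ holds at some accessible world.
Let φ = \neg \Diamond (\neg s \lor \neg \neg \neg s). Evaluate φ at each world:
  w0 (successors {w0, w3, w4, w6}): φ is false.
  w1 (successors {w0, w1, w2, w5, w6}): φ is false.
  w2 (successors {w2, w5, w6}): φ is false.
  w3 (successors {w0, w3, w4, w5, w6}): φ is false.
  w4 (successors {w0, w1, w2, w3, w4, w6}): φ is false.
  w5 (successors {w1, w2, w4, w5, w6}): φ is false.
  w6 (successors {w2, w4, w5, w6}): φ is false.
Detail at w0 (counterexample):
  At w0: \Diamond (\neg s \lor \neg \neg \neg s) is true, so \neg \Diamond (\neg s \lor \neg \neg \neg s) is false.
    At w0: \Diamond (\neg s \lor \neg \neg \neg s) requires \neg s \lor \neg \neg \neg s at some successor in {w0, w3, w4, w6}.
      \neg s \lor \neg \neg \neg s holds at w3, so \Diamond (\neg s \lor \neg \neg \neg s) is true at w0.

No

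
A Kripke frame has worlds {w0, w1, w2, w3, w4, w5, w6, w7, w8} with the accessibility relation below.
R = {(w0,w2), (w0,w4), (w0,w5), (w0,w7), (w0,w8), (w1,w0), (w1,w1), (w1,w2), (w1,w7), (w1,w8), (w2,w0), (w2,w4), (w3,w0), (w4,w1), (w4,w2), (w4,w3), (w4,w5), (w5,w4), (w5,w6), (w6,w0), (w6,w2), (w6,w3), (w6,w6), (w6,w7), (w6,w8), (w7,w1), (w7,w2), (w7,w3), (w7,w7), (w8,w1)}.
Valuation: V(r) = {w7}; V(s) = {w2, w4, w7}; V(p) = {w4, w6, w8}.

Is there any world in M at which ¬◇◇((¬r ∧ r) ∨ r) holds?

No

Let φ = ¬◇◇((¬r ∧ r) ∨ r). Evaluate φ at each world:
  w0 (successors {w2, w4, w5, w7, w8}): φ is false.
  w1 (successors {w0, w1, w2, w7, w8}): φ is false.
  w2 (successors {w0, w4}): φ is false.
  w3 (successors {w0}): φ is false.
  w4 (successors {w1, w2, w3, w5}): φ is false.
  w5 (successors {w4, w6}): φ is false.
  w6 (successors {w0, w2, w3, w6, w7, w8}): φ is false.
  w7 (successors {w1, w2, w3, w7}): φ is false.
  w8 (successors {w1}): φ is false.
For instance, at w1:
  At w1: ◇◇((¬r ∧ r) ∨ r) is true, so ¬◇◇((¬r ∧ r) ∨ r) is false.
    At w1: ◇◇((¬r ∧ r) ∨ r) requires ◇((¬r ∧ r) ∨ r) at some successor in {w0, w1, w2, w7, w8}.
      ◇((¬r ∧ r) ∨ r) holds at w0, so ◇◇((¬r ∧ r) ∨ r) is true at w1.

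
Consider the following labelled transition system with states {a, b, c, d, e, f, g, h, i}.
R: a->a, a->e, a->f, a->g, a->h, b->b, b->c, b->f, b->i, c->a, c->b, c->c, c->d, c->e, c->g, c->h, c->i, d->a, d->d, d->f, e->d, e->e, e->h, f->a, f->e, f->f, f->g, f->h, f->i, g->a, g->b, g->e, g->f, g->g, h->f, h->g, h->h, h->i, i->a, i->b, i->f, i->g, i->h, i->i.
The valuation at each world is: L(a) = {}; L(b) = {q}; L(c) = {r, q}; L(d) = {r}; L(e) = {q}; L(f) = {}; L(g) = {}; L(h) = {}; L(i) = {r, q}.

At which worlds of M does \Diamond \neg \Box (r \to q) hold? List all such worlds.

a, b, c, d, e, f, g

Recall that \Box ψ holds at a world iff ψ holds at every accessible world, and \Diamond ψ holds iff ψ holds at some accessible world.
Let φ = \Diamond \neg \Box (r \to q). Evaluate φ at each world:
  a (successors {a, e, f, g, h}): φ is true.
  b (successors {b, c, f, i}): φ is true.
  c (successors {a, b, c, d, e, g, h, i}): φ is true.
  d (successors {a, d, f}): φ is true.
  e (successors {d, e, h}): φ is true.
  f (successors {a, e, f, g, h, i}): φ is true.
  g (successors {a, b, e, f, g}): φ is true.
  h (successors {f, g, h, i}): φ is false.
  i (successors {a, b, f, g, h, i}): φ is false.
For instance, at a:
  At a: \Diamond \neg \Box (r \to q) requires \neg \Box (r \to q) at some successor in {a, e, f, g, h}.
    \neg \Box (r \to q) holds at e, so \Diamond \neg \Box (r \to q) is true at a.
      At e: \Box (r \to q) is false, so \neg \Box (r \to q) is true.
Satisfying worlds: {a, b, c, d, e, f, g}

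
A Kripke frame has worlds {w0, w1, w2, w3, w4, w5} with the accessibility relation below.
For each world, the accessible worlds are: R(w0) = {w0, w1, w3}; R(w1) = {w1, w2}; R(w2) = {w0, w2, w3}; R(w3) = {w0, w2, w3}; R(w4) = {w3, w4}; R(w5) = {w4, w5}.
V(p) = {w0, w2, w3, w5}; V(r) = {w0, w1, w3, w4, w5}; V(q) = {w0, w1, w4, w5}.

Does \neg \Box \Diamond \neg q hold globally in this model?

Let φ = \neg \Box \Diamond \neg q. Evaluate φ at each world:
  w0 (successors {w0, w1, w3}): φ is false.
  w1 (successors {w1, w2}): φ is false.
  w2 (successors {w0, w2, w3}): φ is false.
  w3 (successors {w0, w2, w3}): φ is false.
  w4 (successors {w3, w4}): φ is false.
  w5 (successors {w4, w5}): φ is true.
Detail at w0 (counterexample):
  At w0: \Box \Diamond \neg q is true, so \neg \Box \Diamond \neg q is false.
    At w0: \Box \Diamond \neg q requires \Diamond \neg q at every successor {w0, w1, w3}.
      At w0: \Diamond \neg q is true.
      At w1: \Diamond \neg q is true.
      At w3: \Diamond \neg q is true.
    So \Box \Diamond \neg q is true at w0.

No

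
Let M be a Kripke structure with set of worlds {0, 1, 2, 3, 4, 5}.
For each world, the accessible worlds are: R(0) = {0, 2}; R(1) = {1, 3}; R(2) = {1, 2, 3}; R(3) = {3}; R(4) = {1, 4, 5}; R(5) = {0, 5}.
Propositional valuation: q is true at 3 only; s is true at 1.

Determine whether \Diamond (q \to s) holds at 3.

At 3: \Diamond (q \to s) requires q \to s at some successor in {3}.
  At 3: q \to s is false.
So \Diamond (q \to s) is false at 3.

No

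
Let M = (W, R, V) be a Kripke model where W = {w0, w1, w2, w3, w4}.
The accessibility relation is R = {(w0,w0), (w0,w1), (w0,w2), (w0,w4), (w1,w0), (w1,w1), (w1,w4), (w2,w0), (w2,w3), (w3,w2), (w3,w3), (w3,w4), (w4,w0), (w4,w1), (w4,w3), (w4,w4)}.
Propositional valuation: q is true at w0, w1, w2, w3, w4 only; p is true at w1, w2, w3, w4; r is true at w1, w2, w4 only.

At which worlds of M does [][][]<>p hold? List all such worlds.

Let φ = [][][]<>p. Evaluate φ at each world:
  w0 (successors {w0, w1, w2, w4}): φ is true.
  w1 (successors {w0, w1, w4}): φ is true.
  w2 (successors {w0, w3}): φ is true.
  w3 (successors {w2, w3, w4}): φ is true.
  w4 (successors {w0, w1, w3, w4}): φ is true.
For instance, at w1:
  At w1: [][][]<>p requires [][]<>p at every successor {w0, w1, w4}.
      At w0: [][]<>p requires []<>p at every successor {w0, w1, w2, w4}.
        At w0: []<>p is true.
        At w1: []<>p is true.
        At w2: []<>p is true.
        At w4: []<>p is true.
      So [][]<>p is true at w0.
      At w1: [][]<>p requires []<>p at every successor {w0, w1, w4}.
        At w0: []<>p is true.
        At w1: []<>p is true.
        At w4: []<>p is true.
      So [][]<>p is true at w1.
      At w4: [][]<>p requires []<>p at every successor {w0, w1, w3, w4}.
        At w0: []<>p is true.
        At w1: []<>p is true.
        At w3: []<>p is true.
        At w4: []<>p is true.
      So [][]<>p is true at w4.
  So [][][]<>p is true at w1.
Satisfying worlds: {w0, w1, w2, w3, w4}

w0, w1, w2, w3, w4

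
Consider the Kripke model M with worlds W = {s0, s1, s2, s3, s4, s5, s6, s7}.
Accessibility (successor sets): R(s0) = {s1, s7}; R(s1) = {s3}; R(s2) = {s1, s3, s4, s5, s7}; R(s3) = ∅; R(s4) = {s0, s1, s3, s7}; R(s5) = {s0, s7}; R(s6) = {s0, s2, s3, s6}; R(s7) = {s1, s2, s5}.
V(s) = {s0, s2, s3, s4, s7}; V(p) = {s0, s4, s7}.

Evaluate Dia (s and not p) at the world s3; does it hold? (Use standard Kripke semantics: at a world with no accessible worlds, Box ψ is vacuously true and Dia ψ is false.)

Recall that Dia ψ holds at a world iff ψ holds at some accessible world.
At s3: no accessible worlds, so Dia (s and not p) is false.

No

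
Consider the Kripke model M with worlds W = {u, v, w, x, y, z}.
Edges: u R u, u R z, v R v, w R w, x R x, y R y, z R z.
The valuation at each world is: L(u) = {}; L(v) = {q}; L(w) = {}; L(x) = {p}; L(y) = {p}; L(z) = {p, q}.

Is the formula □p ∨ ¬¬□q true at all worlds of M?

Recall that □ψ holds at a world iff ψ holds at every accessible world, and ◇ψ holds iff ψ holds at some accessible world.
Let φ = □p ∨ ¬¬□q. Evaluate φ at each world:
  u (successors {u, z}): φ is false.
  v (successors {v}): φ is true.
  w (successors {w}): φ is false.
  x (successors {x}): φ is true.
  y (successors {y}): φ is true.
  z (successors {z}): φ is true.
Detail at u (counterexample):
  At u: □p is false, ¬¬□q is false, so □p ∨ ¬¬□q is false.
    At u: □p requires p at every successor {u, z}.
      p fails at u, so □p is false at u.
    At u: ¬□q is true, so ¬¬□q is false.
      At u: □q is false, so ¬□q is true.

No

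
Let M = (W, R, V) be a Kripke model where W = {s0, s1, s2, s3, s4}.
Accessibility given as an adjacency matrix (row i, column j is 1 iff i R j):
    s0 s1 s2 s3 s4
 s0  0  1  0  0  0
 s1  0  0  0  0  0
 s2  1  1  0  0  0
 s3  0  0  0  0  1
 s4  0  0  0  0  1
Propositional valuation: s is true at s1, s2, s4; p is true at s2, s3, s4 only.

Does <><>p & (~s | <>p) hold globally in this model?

No

Let φ = <><>p & (~s | <>p). Evaluate φ at each world:
  s0 (successors {s1}): φ is false.
  s1 (successors ∅): φ is false.
  s2 (successors {s0, s1}): φ is false.
  s3 (successors {s4}): φ is true.
  s4 (successors {s4}): φ is true.
Detail at s0 (counterexample):
  At s0: <><>p is false, ~s | <>p is true, so <><>p & (~s | <>p) is false.
    At s0: <><>p requires <>p at some successor in {s1}.
      At s1: <>p is false.
    So <><>p is false at s0.
    At s0: ~s is true, <>p is false, so ~s | <>p is true.
      At s0: <>p requires p at some successor in {s1}.
        At s1: p is false.
      So <>p is false at s0.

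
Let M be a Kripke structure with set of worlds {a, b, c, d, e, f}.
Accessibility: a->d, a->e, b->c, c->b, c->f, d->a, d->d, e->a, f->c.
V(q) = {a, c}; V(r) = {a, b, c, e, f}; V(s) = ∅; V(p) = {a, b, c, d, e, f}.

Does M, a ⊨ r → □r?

At a: r is true, □r is false, so r → □r is false.
  At a: □r requires r at every successor {d, e}.
    r fails at d, so □r is false at a.

No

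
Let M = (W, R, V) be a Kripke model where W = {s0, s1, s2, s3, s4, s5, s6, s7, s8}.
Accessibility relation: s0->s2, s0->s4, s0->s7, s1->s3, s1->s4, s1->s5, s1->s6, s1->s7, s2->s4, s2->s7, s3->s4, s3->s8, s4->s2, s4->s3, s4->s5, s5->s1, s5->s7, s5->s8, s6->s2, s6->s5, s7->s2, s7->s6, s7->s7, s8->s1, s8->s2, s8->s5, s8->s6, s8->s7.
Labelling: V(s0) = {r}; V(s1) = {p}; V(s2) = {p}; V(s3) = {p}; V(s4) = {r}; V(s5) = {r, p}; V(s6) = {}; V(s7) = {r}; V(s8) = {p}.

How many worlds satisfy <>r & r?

Let φ = <>r & r. Evaluate φ at each world:
  s0 (successors {s2, s4, s7}): φ is true.
  s1 (successors {s3, s4, s5, s6, s7}): φ is false.
  s2 (successors {s4, s7}): φ is false.
  s3 (successors {s4, s8}): φ is false.
  s4 (successors {s2, s3, s5}): φ is true.
  s5 (successors {s1, s7, s8}): φ is true.
  s6 (successors {s2, s5}): φ is false.
  s7 (successors {s2, s6, s7}): φ is true.
  s8 (successors {s1, s2, s5, s6, s7}): φ is false.
For instance, at s1:
  At s1: <>r is true, r is false, so <>r & r is false.
    At s1: <>r requires r at some successor in {s3, s4, s5, s6, s7}.
      r holds at s4, so <>r is true at s1.
Satisfying worlds: {s0, s4, s5, s7}

4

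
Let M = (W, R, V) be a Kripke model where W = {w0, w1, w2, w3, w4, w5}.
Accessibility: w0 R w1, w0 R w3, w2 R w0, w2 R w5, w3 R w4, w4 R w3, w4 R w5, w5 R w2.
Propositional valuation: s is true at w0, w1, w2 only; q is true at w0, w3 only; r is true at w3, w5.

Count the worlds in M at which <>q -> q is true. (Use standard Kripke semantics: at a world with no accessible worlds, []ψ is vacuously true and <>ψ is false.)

4

Let φ = <>q -> q. Evaluate φ at each world:
  w0 (successors {w1, w3}): φ is true.
  w1 (successors ∅): φ is true.
  w2 (successors {w0, w5}): φ is false.
  w3 (successors {w4}): φ is true.
  w4 (successors {w3, w5}): φ is false.
  w5 (successors {w2}): φ is true.
For instance, at w4:
  At w4: <>q is true, q is false, so <>q -> q is false.
    At w4: <>q requires q at some successor in {w3, w5}.
      q holds at w3, so <>q is true at w4.
Satisfying worlds: {w0, w1, w3, w5}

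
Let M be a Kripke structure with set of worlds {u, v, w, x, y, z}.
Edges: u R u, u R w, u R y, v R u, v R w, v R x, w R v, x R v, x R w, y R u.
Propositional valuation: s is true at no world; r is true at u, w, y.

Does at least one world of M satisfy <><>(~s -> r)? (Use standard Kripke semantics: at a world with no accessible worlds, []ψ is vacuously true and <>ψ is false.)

Let φ = <><>(~s -> r). Evaluate φ at each world:
  u (successors {u, w, y}): φ is true.
  v (successors {u, w, x}): φ is true.
  w (successors {v}): φ is true.
  x (successors {v, w}): φ is true.
  y (successors {u}): φ is true.
  z (successors ∅): φ is false.
Detail at u (witness):
  At u: <><>(~s -> r) requires <>(~s -> r) at some successor in {u, w, y}.
    <>(~s -> r) holds at u, so <><>(~s -> r) is true at u.
      At u: <>(~s -> r) requires ~s -> r at some successor in {u, w, y}.
        ~s -> r holds at u, so <>(~s -> r) is true at u.

Yes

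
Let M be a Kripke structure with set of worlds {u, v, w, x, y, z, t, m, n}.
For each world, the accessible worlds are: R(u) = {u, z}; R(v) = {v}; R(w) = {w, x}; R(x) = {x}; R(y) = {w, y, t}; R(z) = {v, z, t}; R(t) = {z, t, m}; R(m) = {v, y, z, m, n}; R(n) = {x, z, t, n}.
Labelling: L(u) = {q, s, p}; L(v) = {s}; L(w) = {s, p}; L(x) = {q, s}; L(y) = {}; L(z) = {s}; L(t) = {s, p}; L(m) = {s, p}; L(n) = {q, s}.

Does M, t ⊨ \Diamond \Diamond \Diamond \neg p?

Yes

Recall that \Diamond ψ holds at a world iff ψ holds at some accessible world.
At t: \Diamond \Diamond \Diamond \neg p requires \Diamond \Diamond \neg p at some successor in {z, t, m}.
  \Diamond \Diamond \neg p holds at z, so \Diamond \Diamond \Diamond \neg p is true at t.
    At z: \Diamond \Diamond \neg p requires \Diamond \neg p at some successor in {v, z, t}.
      \Diamond \neg p holds at v, so \Diamond \Diamond \neg p is true at z.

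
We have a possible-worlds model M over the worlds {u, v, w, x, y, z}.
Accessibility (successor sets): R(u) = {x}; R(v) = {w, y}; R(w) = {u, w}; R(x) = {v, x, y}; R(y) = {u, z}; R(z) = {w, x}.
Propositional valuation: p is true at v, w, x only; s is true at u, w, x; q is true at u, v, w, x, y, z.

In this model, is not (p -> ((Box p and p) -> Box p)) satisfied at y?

No

Recall that Box ψ holds at a world iff ψ holds at every accessible world, and Dia ψ holds iff ψ holds at some accessible world.
At y: p -> ((Box p and p) -> Box p) is true, so not (p -> ((Box p and p) -> Box p)) is false.
  At y: p is false, (Box p and p) -> Box p is true, so p -> ((Box p and p) -> Box p) is true.
    At y: Box p and p is false, Box p is false, so (Box p and p) -> Box p is true.
      At y: Box p is false, p is false, so Box p and p is false.
      At y: Box p requires p at every successor {u, z}.
        p fails at u, so Box p is false at y.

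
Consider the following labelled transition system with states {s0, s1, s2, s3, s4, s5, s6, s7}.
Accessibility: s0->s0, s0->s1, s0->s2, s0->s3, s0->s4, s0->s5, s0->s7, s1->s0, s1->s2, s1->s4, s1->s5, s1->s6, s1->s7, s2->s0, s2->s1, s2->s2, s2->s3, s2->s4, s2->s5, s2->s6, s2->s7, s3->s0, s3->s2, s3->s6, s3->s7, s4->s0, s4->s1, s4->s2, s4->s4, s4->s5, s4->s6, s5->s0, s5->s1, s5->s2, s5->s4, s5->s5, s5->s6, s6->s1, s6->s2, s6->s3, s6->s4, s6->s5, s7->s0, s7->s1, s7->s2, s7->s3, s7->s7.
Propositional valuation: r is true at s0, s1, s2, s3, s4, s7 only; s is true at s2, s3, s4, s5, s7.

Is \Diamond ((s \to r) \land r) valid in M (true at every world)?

Let φ = \Diamond ((s \to r) \land r). Evaluate φ at each world:
  s0 (successors {s0, s1, s2, s3, s4, s5, s7}): φ is true.
  s1 (successors {s0, s2, s4, s5, s6, s7}): φ is true.
  s2 (successors {s0, s1, s2, s3, s4, s5, s6, s7}): φ is true.
  s3 (successors {s0, s2, s6, s7}): φ is true.
  s4 (successors {s0, s1, s2, s4, s5, s6}): φ is true.
  s5 (successors {s0, s1, s2, s4, s5, s6}): φ is true.
  s6 (successors {s1, s2, s3, s4, s5}): φ is true.
  s7 (successors {s0, s1, s2, s3, s7}): φ is true.
For instance, at s1:
  At s1: \Diamond ((s \to r) \land r) requires (s \to r) \land r at some successor in {s0, s2, s4, s5, s6, s7}.
    (s \to r) \land r holds at s0, so \Diamond ((s \to r) \land r) is true at s1.

Yes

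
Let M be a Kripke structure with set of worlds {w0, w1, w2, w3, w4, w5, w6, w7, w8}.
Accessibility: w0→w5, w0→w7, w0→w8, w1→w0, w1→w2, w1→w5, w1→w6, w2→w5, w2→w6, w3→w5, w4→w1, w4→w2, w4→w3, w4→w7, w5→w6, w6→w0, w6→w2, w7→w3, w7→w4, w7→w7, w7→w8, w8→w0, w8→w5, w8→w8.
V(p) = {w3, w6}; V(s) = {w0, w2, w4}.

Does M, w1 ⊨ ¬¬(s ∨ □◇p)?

No

At w1: ¬(s ∨ □◇p) is true, so ¬¬(s ∨ □◇p) is false.
  At w1: s ∨ □◇p is false, so ¬(s ∨ □◇p) is true.
    At w1: s is false, □◇p is false, so s ∨ □◇p is false.
      At w1: □◇p requires ◇p at every successor {w0, w2, w5, w6}.
        ◇p fails at w0, so □◇p is false at w1.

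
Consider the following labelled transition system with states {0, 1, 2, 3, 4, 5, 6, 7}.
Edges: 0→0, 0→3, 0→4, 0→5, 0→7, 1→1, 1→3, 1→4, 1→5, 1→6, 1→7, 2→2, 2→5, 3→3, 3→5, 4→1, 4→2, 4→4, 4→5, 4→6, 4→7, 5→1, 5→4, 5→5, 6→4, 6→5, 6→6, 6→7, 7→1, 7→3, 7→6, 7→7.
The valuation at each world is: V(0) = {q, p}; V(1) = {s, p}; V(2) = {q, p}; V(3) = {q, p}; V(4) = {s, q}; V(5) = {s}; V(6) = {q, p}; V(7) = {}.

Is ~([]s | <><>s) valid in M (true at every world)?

No

Let φ = ~([]s | <><>s). Evaluate φ at each world:
  0 (successors {0, 3, 4, 5, 7}): φ is false.
  1 (successors {1, 3, 4, 5, 6, 7}): φ is false.
  2 (successors {2, 5}): φ is false.
  3 (successors {3, 5}): φ is false.
  4 (successors {1, 2, 4, 5, 6, 7}): φ is false.
  5 (successors {1, 4, 5}): φ is false.
  6 (successors {4, 5, 6, 7}): φ is false.
  7 (successors {1, 3, 6, 7}): φ is false.
Detail at 0 (counterexample):
  At 0: []s | <><>s is true, so ~([]s | <><>s) is false.
    At 0: []s is false, <><>s is true, so []s | <><>s is true.
      At 0: []s requires s at every successor {0, 3, 4, 5, 7}.
        s fails at 0, so []s is false at 0.
      At 0: <><>s requires <>s at some successor in {0, 3, 4, 5, 7}.
        <>s holds at 0, so <><>s is true at 0.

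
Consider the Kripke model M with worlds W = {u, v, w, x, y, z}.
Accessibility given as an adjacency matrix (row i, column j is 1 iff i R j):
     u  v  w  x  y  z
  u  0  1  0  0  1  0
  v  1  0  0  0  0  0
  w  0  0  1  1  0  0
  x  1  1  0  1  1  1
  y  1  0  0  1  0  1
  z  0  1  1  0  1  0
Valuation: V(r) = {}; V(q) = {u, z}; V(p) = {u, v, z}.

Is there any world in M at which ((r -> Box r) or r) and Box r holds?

No

Recall that Box ψ holds at a world iff ψ holds at every accessible world, and Dia ψ holds iff ψ holds at some accessible world.
Let φ = ((r -> Box r) or r) and Box r. Evaluate φ at each world:
  u (successors {v, y}): φ is false.
  v (successors {u}): φ is false.
  w (successors {w, x}): φ is false.
  x (successors {u, v, x, y, z}): φ is false.
  y (successors {u, x, z}): φ is false.
  z (successors {v, w, y}): φ is false.
For instance, at z:
  At z: (r -> Box r) or r is true, Box r is false, so ((r -> Box r) or r) and Box r is false.
    At z: r -> Box r is true, r is false, so (r -> Box r) or r is true.
      At z: r is false, Box r is false, so r -> Box r is true.
    At z: Box r requires r at every successor {v, w, y}.
      r fails at v, so Box r is false at z.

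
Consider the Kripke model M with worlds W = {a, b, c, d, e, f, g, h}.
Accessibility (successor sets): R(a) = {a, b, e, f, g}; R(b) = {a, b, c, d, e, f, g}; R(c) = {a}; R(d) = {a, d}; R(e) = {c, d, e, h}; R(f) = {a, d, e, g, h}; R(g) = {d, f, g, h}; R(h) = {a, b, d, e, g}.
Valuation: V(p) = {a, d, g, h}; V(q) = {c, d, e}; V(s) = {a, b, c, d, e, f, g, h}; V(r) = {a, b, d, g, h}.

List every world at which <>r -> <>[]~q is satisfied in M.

Let φ = <>r -> <>[]~q. Evaluate φ at each world:
  a (successors {a, b, e, f, g}): φ is false.
  b (successors {a, b, c, d, e, f, g}): φ is true.
  c (successors {a}): φ is false.
  d (successors {a, d}): φ is false.
  e (successors {c, d, e, h}): φ is true.
  f (successors {a, d, e, g, h}): φ is false.
  g (successors {d, f, g, h}): φ is false.
  h (successors {a, b, d, e, g}): φ is false.
For instance, at g:
  At g: <>r is true, <>[]~q is false, so <>r -> <>[]~q is false.
    At g: <>r requires r at some successor in {d, f, g, h}.
      r holds at d, so <>r is true at g.
    At g: <>[]~q requires []~q at some successor in {d, f, g, h}.
      At d: []~q is false.
      At f: []~q is false.
      At g: []~q is false.
      At h: []~q is false.
    So <>[]~q is false at g.
Satisfying worlds: {b, e}

b, e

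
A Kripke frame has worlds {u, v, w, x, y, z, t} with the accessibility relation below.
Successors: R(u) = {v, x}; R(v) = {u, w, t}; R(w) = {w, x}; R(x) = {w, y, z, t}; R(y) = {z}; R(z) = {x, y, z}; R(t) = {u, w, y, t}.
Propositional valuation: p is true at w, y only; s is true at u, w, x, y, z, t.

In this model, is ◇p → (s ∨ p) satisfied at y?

At y: ◇p is false, s ∨ p is true, so ◇p → (s ∨ p) is true.
  At y: ◇p requires p at some successor in {z}.
    At z: p is false.
  So ◇p is false at y.

Yes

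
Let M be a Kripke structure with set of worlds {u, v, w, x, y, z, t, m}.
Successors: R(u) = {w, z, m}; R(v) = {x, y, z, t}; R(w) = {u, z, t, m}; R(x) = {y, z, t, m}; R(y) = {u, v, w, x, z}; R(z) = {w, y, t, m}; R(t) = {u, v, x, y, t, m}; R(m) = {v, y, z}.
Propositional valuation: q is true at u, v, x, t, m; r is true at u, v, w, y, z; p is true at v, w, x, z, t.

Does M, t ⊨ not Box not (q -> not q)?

Yes

At t: Box not (q -> not q) is false, so not Box not (q -> not q) is true.
  At t: Box not (q -> not q) requires not (q -> not q) at every successor {u, v, x, y, t, m}.
    not (q -> not q) fails at y, so Box not (q -> not q) is false at t.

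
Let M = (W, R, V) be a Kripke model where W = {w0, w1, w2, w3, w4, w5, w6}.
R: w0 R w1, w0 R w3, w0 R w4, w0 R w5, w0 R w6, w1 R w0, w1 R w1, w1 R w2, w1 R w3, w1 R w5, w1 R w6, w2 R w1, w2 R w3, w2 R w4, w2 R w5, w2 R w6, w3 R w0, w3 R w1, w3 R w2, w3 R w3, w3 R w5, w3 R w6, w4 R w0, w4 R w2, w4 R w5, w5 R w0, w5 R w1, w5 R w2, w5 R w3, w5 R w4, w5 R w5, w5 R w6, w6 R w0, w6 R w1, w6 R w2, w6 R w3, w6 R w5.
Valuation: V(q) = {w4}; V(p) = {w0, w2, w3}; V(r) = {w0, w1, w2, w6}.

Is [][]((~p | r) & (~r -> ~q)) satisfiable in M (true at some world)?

Let φ = [][]((~p | r) & (~r -> ~q)). Evaluate φ at each world:
  w0 (successors {w1, w3, w4, w5, w6}): φ is false.
  w1 (successors {w0, w1, w2, w3, w5, w6}): φ is false.
  w2 (successors {w1, w3, w4, w5, w6}): φ is false.
  w3 (successors {w0, w1, w2, w3, w5, w6}): φ is false.
  w4 (successors {w0, w2, w5}): φ is false.
  w5 (successors {w0, w1, w2, w3, w4, w5, w6}): φ is false.
  w6 (successors {w0, w1, w2, w3, w5}): φ is false.
For instance, at w2:
  At w2: [][]((~p | r) & (~r -> ~q)) requires []((~p | r) & (~r -> ~q)) at every successor {w1, w3, w4, w5, w6}.
    []((~p | r) & (~r -> ~q)) fails at w1, so [][]((~p | r) & (~r -> ~q)) is false at w2.
      At w1: []((~p | r) & (~r -> ~q)) requires (~p | r) & (~r -> ~q) at every successor {w0, w1, w2, w3, w5, w6}.
        (~p | r) & (~r -> ~q) fails at w3, so []((~p | r) & (~r -> ~q)) is false at w1.

No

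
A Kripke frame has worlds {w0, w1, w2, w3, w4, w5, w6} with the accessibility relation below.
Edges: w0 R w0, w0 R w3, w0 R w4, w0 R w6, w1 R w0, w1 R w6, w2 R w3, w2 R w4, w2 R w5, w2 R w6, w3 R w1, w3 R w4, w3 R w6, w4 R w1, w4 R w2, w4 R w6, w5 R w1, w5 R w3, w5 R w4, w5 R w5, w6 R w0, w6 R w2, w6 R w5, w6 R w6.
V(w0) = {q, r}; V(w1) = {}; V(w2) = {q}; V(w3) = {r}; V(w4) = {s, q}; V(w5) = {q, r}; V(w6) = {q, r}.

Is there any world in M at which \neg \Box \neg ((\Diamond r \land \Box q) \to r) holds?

Yes

Let φ = \neg \Box \neg ((\Diamond r \land \Box q) \to r). Evaluate φ at each world:
  w0 (successors {w0, w3, w4, w6}): φ is true.
  w1 (successors {w0, w6}): φ is true.
  w2 (successors {w3, w4, w5, w6}): φ is true.
  w3 (successors {w1, w4, w6}): φ is true.
  w4 (successors {w1, w2, w6}): φ is true.
  w5 (successors {w1, w3, w4, w5}): φ is true.
  w6 (successors {w0, w2, w5, w6}): φ is true.
Detail at w0 (witness):
  At w0: \Box \neg ((\Diamond r \land \Box q) \to r) is false, so \neg \Box \neg ((\Diamond r \land \Box q) \to r) is true.
    At w0: \Box \neg ((\Diamond r \land \Box q) \to r) requires \neg ((\Diamond r \land \Box q) \to r) at every successor {w0, w3, w4, w6}.
      \neg ((\Diamond r \land \Box q) \to r) fails at w0, so \Box \neg ((\Diamond r \land \Box q) \to r) is false at w0.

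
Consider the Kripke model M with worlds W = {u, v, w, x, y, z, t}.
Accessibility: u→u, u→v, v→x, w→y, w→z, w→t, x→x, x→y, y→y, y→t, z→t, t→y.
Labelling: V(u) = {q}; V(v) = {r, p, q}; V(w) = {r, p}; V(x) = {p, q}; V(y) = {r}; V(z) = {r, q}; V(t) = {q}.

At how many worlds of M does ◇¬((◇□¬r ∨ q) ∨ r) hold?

0

Recall that □ψ holds at a world iff ψ holds at every accessible world, and ◇ψ holds iff ψ holds at some accessible world.
Let φ = ◇¬((◇□¬r ∨ q) ∨ r). Evaluate φ at each world:
  u (successors {u, v}): φ is false.
  v (successors {x}): φ is false.
  w (successors {y, z, t}): φ is false.
  x (successors {x, y}): φ is false.
  y (successors {y, t}): φ is false.
  z (successors {t}): φ is false.
  t (successors {y}): φ is false.
For instance, at z:
  At z: ◇¬((◇□¬r ∨ q) ∨ r) requires ¬((◇□¬r ∨ q) ∨ r) at some successor in {t}.
    At t: ¬((◇□¬r ∨ q) ∨ r) is false.
  So ◇¬((◇□¬r ∨ q) ∨ r) is false at z.
Satisfying worlds: none.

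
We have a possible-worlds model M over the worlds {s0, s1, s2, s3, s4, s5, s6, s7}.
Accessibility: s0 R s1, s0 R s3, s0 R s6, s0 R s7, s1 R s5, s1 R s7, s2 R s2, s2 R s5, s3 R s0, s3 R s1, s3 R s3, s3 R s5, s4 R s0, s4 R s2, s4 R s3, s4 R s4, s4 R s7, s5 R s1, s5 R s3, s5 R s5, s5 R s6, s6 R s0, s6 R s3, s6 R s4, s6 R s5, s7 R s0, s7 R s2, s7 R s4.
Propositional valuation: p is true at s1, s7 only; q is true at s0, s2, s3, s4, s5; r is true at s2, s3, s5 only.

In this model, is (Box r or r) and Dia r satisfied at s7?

No

At s7: Box r or r is false, Dia r is true, so (Box r or r) and Dia r is false.
  At s7: Box r is false, r is false, so Box r or r is false.
    At s7: Box r requires r at every successor {s0, s2, s4}.
      r fails at s0, so Box r is false at s7.
  At s7: Dia r requires r at some successor in {s0, s2, s4}.
    r holds at s2, so Dia r is true at s7.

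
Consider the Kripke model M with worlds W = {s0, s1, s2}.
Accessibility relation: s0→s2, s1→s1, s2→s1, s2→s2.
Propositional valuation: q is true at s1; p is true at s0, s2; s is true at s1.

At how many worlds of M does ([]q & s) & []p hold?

0

Let φ = ([]q & s) & []p. Evaluate φ at each world:
  s0 (successors {s2}): φ is false.
  s1 (successors {s1}): φ is false.
  s2 (successors {s1, s2}): φ is false.
For instance, at s0:
  At s0: []q & s is false, []p is true, so ([]q & s) & []p is false.
    At s0: []q is false, s is false, so []q & s is false.
      At s0: []q requires q at every successor {s2}.
        q fails at s2, so []q is false at s0.
    At s0: []p requires p at every successor {s2}.
      At s2: p is true.
    So []p is true at s0.
Satisfying worlds: none.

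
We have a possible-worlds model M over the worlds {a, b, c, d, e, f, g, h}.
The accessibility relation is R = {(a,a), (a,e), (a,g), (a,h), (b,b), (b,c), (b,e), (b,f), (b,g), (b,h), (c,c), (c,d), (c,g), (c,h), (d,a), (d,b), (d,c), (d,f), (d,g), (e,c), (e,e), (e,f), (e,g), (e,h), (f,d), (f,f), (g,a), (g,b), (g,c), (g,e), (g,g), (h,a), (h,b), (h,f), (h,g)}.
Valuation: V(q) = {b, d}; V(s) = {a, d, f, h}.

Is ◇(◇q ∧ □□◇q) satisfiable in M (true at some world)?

No

Let φ = ◇(◇q ∧ □□◇q). Evaluate φ at each world:
  a (successors {a, e, g, h}): φ is false.
  b (successors {b, c, e, f, g, h}): φ is false.
  c (successors {c, d, g, h}): φ is false.
  d (successors {a, b, c, f, g}): φ is false.
  e (successors {c, e, f, g, h}): φ is false.
  f (successors {d, f}): φ is false.
  g (successors {a, b, c, e, g}): φ is false.
  h (successors {a, b, f, g}): φ is false.
For instance, at b:
  At b: ◇(◇q ∧ □□◇q) requires ◇q ∧ □□◇q at some successor in {b, c, e, f, g, h}.
    At b: ◇q ∧ □□◇q is false.
    At c: ◇q ∧ □□◇q is false.
    At e: ◇q ∧ □□◇q is false.
    At f: ◇q ∧ □□◇q is false.
    At g: ◇q ∧ □□◇q is false.
    At h: ◇q ∧ □□◇q is false.
  So ◇(◇q ∧ □□◇q) is false at b.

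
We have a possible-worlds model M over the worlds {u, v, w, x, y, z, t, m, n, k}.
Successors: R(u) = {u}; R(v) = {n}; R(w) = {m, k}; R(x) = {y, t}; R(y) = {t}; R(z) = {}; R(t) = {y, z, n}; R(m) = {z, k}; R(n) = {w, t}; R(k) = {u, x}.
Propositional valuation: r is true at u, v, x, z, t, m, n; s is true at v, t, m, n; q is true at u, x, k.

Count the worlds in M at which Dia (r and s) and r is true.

Let φ = Dia (r and s) and r. Evaluate φ at each world:
  u (successors {u}): φ is false.
  v (successors {n}): φ is true.
  w (successors {m, k}): φ is false.
  x (successors {y, t}): φ is true.
  y (successors {t}): φ is false.
  z (successors ∅): φ is false.
  t (successors {y, z, n}): φ is true.
  m (successors {z, k}): φ is false.
  n (successors {w, t}): φ is true.
  k (successors {u, x}): φ is false.
For instance, at y:
  At y: Dia (r and s) is true, r is false, so Dia (r and s) and r is false.
    At y: Dia (r and s) requires r and s at some successor in {t}.
      r and s holds at t, so Dia (r and s) is true at y.
Satisfying worlds: {v, x, t, n}

4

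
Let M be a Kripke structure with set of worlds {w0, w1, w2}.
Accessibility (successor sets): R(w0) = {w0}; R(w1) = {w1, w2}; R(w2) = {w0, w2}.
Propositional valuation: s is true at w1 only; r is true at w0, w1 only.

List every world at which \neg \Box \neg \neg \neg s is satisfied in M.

Let φ = \neg \Box \neg \neg \neg s. Evaluate φ at each world:
  w0 (successors {w0}): φ is false.
  w1 (successors {w1, w2}): φ is true.
  w2 (successors {w0, w2}): φ is false.
For instance, at w2:
  At w2: \Box \neg \neg \neg s is true, so \neg \Box \neg \neg \neg s is false.
    At w2: \Box \neg \neg \neg s requires \neg \neg \neg s at every successor {w0, w2}.
      At w0: \neg \neg \neg s is true.
      At w2: \neg \neg \neg s is true.
    So \Box \neg \neg \neg s is true at w2.
Satisfying worlds: {w1}

w1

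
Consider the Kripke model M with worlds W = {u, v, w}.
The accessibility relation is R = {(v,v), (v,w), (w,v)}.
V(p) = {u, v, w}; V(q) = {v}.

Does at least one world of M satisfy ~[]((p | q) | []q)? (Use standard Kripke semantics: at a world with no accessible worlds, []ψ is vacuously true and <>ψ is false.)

Let φ = ~[]((p | q) | []q). Evaluate φ at each world:
  u (successors ∅): φ is false.
  v (successors {v, w}): φ is false.
  w (successors {v}): φ is false.
For instance, at v:
  At v: []((p | q) | []q) is true, so ~[]((p | q) | []q) is false.
    At v: []((p | q) | []q) requires (p | q) | []q at every successor {v, w}.
      At v: (p | q) | []q is true.
      At w: (p | q) | []q is true.
    So []((p | q) | []q) is true at v.

No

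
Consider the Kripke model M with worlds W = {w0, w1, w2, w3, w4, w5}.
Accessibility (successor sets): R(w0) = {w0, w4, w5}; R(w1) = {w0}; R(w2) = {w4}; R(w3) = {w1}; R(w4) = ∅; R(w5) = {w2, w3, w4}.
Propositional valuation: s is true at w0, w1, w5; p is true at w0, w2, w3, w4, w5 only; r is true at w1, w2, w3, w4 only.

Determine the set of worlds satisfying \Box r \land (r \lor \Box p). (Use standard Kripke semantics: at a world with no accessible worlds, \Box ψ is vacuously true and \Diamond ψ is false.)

Recall that \Box ψ holds at a world iff ψ holds at every accessible world, and \Diamond ψ holds iff ψ holds at some accessible world.
Let φ = \Box r \land (r \lor \Box p). Evaluate φ at each world:
  w0 (successors {w0, w4, w5}): φ is false.
  w1 (successors {w0}): φ is false.
  w2 (successors {w4}): φ is true.
  w3 (successors {w1}): φ is true.
  w4 (successors ∅): φ is true.
  w5 (successors {w2, w3, w4}): φ is true.
For instance, at w5:
  At w5: \Box r is true, r \lor \Box p is true, so \Box r \land (r \lor \Box p) is true.
    At w5: \Box r requires r at every successor {w2, w3, w4}.
      At w2: r is true.
      At w3: r is true.
      At w4: r is true.
    So \Box r is true at w5.
    At w5: r is false, \Box p is true, so r \lor \Box p is true.
      At w5: \Box p requires p at every successor {w2, w3, w4}.
        At w2: p is true.
        At w3: p is true.
        At w4: p is true.
      So \Box p is true at w5.
Satisfying worlds: {w2, w3, w4, w5}

w2, w3, w4, w5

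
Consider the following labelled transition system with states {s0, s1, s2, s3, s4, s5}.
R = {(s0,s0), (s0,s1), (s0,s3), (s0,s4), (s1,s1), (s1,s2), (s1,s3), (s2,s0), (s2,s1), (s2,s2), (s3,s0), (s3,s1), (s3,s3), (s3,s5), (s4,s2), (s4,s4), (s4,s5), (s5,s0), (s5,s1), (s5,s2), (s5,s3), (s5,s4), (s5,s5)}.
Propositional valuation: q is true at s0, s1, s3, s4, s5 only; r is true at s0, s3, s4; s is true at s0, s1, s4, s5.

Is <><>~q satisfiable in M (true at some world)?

Yes

Let φ = <><>~q. Evaluate φ at each world:
  s0 (successors {s0, s1, s3, s4}): φ is true.
  s1 (successors {s1, s2, s3}): φ is true.
  s2 (successors {s0, s1, s2}): φ is true.
  s3 (successors {s0, s1, s3, s5}): φ is true.
  s4 (successors {s2, s4, s5}): φ is true.
  s5 (successors {s0, s1, s2, s3, s4, s5}): φ is true.
Detail at s0 (witness):
  At s0: <><>~q requires <>~q at some successor in {s0, s1, s3, s4}.
    <>~q holds at s1, so <><>~q is true at s0.
      At s1: <>~q requires ~q at some successor in {s1, s2, s3}.
        ~q holds at s2, so <>~q is true at s1.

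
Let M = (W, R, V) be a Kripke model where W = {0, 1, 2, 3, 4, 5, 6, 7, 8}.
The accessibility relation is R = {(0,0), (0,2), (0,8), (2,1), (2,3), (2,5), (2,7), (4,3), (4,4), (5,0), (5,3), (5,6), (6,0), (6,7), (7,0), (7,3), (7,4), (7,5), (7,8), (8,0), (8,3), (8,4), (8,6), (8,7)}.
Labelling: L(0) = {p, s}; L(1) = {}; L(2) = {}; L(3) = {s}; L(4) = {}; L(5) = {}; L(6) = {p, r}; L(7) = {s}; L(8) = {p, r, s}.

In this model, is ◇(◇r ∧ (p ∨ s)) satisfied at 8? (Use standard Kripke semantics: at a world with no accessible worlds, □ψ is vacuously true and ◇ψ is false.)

Yes

At 8: ◇(◇r ∧ (p ∨ s)) requires ◇r ∧ (p ∨ s) at some successor in {0, 3, 4, 6, 7}.
  ◇r ∧ (p ∨ s) holds at 0, so ◇(◇r ∧ (p ∨ s)) is true at 8.
    At 0: ◇r is true, p ∨ s is true, so ◇r ∧ (p ∨ s) is true.
      At 0: ◇r requires r at some successor in {0, 2, 8}.
        r holds at 8, so ◇r is true at 0.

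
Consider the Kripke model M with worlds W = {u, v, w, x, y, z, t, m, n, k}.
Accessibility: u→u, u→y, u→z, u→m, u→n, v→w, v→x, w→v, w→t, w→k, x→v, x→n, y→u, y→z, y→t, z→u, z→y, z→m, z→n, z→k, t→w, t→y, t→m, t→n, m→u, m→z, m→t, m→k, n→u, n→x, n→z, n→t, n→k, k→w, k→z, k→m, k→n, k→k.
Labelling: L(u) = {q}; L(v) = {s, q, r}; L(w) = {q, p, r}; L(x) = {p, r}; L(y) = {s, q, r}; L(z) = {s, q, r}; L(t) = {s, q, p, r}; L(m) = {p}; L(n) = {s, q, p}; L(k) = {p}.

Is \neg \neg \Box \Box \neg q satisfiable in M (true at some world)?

No

Let φ = \neg \neg \Box \Box \neg q. Evaluate φ at each world:
  u (successors {u, y, z, m, n}): φ is false.
  v (successors {w, x}): φ is false.
  w (successors {v, t, k}): φ is false.
  x (successors {v, n}): φ is false.
  y (successors {u, z, t}): φ is false.
  z (successors {u, y, m, n, k}): φ is false.
  t (successors {w, y, m, n}): φ is false.
  m (successors {u, z, t, k}): φ is false.
  n (successors {u, x, z, t, k}): φ is false.
  k (successors {w, z, m, n, k}): φ is false.
For instance, at z:
  At z: \neg \Box \Box \neg q is true, so \neg \neg \Box \Box \neg q is false.
    At z: \Box \Box \neg q is false, so \neg \Box \Box \neg q is true.
      At z: \Box \Box \neg q requires \Box \neg q at every successor {u, y, m, n, k}.
        \Box \neg q fails at u, so \Box \Box \neg q is false at z.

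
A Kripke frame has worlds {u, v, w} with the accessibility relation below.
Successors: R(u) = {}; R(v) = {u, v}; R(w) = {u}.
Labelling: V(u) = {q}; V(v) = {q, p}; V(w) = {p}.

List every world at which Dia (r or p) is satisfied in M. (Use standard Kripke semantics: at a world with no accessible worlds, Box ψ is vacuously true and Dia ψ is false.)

Recall that Dia ψ holds at a world iff ψ holds at some accessible world.
Let φ = Dia (r or p). Evaluate φ at each world:
  u (successors ∅): φ is false.
  v (successors {u, v}): φ is true.
  w (successors {u}): φ is false.
For instance, at w:
  At w: Dia (r or p) requires r or p at some successor in {u}.
    At u: r or p is false.
  So Dia (r or p) is false at w.
Satisfying worlds: {v}

v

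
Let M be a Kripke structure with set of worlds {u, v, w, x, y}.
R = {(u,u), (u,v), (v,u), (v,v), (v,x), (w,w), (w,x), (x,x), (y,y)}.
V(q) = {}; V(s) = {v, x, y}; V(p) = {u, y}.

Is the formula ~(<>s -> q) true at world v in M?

Yes

At v: <>s -> q is false, so ~(<>s -> q) is true.
  At v: <>s is true, q is false, so <>s -> q is false.
    At v: <>s requires s at some successor in {u, v, x}.
      s holds at v, so <>s is true at v.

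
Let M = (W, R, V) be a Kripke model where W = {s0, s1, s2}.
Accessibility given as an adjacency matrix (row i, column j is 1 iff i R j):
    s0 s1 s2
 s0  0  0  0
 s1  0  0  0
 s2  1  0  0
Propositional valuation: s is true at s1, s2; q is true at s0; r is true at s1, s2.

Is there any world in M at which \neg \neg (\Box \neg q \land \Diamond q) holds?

Let φ = \neg \neg (\Box \neg q \land \Diamond q). Evaluate φ at each world:
  s0 (successors ∅): φ is false.
  s1 (successors ∅): φ is false.
  s2 (successors {s0}): φ is false.
For instance, at s2:
  At s2: \neg (\Box \neg q \land \Diamond q) is true, so \neg \neg (\Box \neg q \land \Diamond q) is false.
    At s2: \Box \neg q \land \Diamond q is false, so \neg (\Box \neg q \land \Diamond q) is true.
      At s2: \Box \neg q is false, \Diamond q is true, so \Box \neg q \land \Diamond q is false.

No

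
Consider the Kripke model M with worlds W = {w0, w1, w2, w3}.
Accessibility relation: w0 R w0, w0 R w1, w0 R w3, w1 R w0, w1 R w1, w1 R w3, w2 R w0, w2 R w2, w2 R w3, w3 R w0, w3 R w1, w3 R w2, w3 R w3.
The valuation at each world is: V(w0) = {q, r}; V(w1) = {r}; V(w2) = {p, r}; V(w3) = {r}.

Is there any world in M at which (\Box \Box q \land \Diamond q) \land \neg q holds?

Let φ = (\Box \Box q \land \Diamond q) \land \neg q. Evaluate φ at each world:
  w0 (successors {w0, w1, w3}): φ is false.
  w1 (successors {w0, w1, w3}): φ is false.
  w2 (successors {w0, w2, w3}): φ is false.
  w3 (successors {w0, w1, w2, w3}): φ is false.
For instance, at w1:
  At w1: \Box \Box q \land \Diamond q is false, \neg q is true, so (\Box \Box q \land \Diamond q) \land \neg q is false.
    At w1: \Box \Box q is false, \Diamond q is true, so \Box \Box q \land \Diamond q is false.
      At w1: \Box \Box q requires \Box q at every successor {w0, w1, w3}.
        \Box q fails at w0, so \Box \Box q is false at w1.
      At w1: \Diamond q requires q at some successor in {w0, w1, w3}.
        q holds at w0, so \Diamond q is true at w1.

No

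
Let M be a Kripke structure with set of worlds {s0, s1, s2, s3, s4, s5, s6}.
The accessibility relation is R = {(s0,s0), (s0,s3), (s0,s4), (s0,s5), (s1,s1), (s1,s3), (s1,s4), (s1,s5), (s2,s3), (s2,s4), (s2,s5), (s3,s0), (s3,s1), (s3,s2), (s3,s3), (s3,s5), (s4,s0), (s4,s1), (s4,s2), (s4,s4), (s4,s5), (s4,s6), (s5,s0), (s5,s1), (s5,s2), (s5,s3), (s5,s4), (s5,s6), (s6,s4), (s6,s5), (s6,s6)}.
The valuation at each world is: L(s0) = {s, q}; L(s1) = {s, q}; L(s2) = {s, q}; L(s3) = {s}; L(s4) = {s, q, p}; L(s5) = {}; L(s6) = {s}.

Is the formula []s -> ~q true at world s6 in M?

Recall that []ψ holds at a world iff ψ holds at every accessible world, and <>ψ holds iff ψ holds at some accessible world.
At s6: []s is false, ~q is true, so []s -> ~q is true.
  At s6: []s requires s at every successor {s4, s5, s6}.
    s fails at s5, so []s is false at s6.

Yes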